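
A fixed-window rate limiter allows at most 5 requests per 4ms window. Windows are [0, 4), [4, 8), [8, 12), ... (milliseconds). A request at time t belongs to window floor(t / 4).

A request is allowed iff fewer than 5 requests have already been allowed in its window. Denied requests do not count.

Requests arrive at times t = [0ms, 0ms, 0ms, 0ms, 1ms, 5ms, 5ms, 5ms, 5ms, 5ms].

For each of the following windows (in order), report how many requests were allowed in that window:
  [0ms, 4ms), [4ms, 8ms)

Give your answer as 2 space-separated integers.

Processing requests:
  req#1 t=0ms (window 0): ALLOW
  req#2 t=0ms (window 0): ALLOW
  req#3 t=0ms (window 0): ALLOW
  req#4 t=0ms (window 0): ALLOW
  req#5 t=1ms (window 0): ALLOW
  req#6 t=5ms (window 1): ALLOW
  req#7 t=5ms (window 1): ALLOW
  req#8 t=5ms (window 1): ALLOW
  req#9 t=5ms (window 1): ALLOW
  req#10 t=5ms (window 1): ALLOW

Allowed counts by window: 5 5

Answer: 5 5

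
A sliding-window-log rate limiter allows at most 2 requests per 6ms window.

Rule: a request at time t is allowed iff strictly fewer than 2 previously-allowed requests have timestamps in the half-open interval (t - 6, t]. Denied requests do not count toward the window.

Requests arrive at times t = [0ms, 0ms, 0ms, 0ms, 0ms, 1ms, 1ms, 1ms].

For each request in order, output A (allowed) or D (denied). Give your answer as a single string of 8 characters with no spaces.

Tracking allowed requests in the window:
  req#1 t=0ms: ALLOW
  req#2 t=0ms: ALLOW
  req#3 t=0ms: DENY
  req#4 t=0ms: DENY
  req#5 t=0ms: DENY
  req#6 t=1ms: DENY
  req#7 t=1ms: DENY
  req#8 t=1ms: DENY

Answer: AADDDDDD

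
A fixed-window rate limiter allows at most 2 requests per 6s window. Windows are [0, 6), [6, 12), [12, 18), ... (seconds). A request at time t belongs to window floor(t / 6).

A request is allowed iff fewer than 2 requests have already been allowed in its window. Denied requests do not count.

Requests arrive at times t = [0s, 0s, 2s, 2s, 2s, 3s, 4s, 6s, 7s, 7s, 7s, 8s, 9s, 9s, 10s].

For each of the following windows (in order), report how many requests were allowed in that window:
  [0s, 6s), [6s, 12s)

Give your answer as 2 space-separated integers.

Answer: 2 2

Derivation:
Processing requests:
  req#1 t=0s (window 0): ALLOW
  req#2 t=0s (window 0): ALLOW
  req#3 t=2s (window 0): DENY
  req#4 t=2s (window 0): DENY
  req#5 t=2s (window 0): DENY
  req#6 t=3s (window 0): DENY
  req#7 t=4s (window 0): DENY
  req#8 t=6s (window 1): ALLOW
  req#9 t=7s (window 1): ALLOW
  req#10 t=7s (window 1): DENY
  req#11 t=7s (window 1): DENY
  req#12 t=8s (window 1): DENY
  req#13 t=9s (window 1): DENY
  req#14 t=9s (window 1): DENY
  req#15 t=10s (window 1): DENY

Allowed counts by window: 2 2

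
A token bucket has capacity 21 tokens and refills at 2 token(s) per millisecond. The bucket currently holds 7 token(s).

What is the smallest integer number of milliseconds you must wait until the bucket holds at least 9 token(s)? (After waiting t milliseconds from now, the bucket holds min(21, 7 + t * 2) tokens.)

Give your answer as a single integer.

Answer: 1

Derivation:
Need 7 + t * 2 >= 9, so t >= 2/2.
Smallest integer t = ceil(2/2) = 1.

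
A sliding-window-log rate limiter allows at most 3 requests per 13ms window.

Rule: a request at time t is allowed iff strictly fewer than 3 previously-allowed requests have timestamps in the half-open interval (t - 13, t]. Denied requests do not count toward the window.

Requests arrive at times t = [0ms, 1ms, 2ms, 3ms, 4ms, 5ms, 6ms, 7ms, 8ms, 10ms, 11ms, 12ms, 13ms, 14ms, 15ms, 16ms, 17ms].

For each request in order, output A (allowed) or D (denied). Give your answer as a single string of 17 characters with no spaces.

Tracking allowed requests in the window:
  req#1 t=0ms: ALLOW
  req#2 t=1ms: ALLOW
  req#3 t=2ms: ALLOW
  req#4 t=3ms: DENY
  req#5 t=4ms: DENY
  req#6 t=5ms: DENY
  req#7 t=6ms: DENY
  req#8 t=7ms: DENY
  req#9 t=8ms: DENY
  req#10 t=10ms: DENY
  req#11 t=11ms: DENY
  req#12 t=12ms: DENY
  req#13 t=13ms: ALLOW
  req#14 t=14ms: ALLOW
  req#15 t=15ms: ALLOW
  req#16 t=16ms: DENY
  req#17 t=17ms: DENY

Answer: AAADDDDDDDDDAAADD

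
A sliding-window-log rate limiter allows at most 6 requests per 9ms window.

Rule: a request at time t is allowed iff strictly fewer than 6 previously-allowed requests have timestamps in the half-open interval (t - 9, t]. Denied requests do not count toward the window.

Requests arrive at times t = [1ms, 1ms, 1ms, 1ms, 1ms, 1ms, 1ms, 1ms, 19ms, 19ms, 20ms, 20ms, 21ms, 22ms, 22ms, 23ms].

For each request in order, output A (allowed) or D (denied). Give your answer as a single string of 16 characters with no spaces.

Tracking allowed requests in the window:
  req#1 t=1ms: ALLOW
  req#2 t=1ms: ALLOW
  req#3 t=1ms: ALLOW
  req#4 t=1ms: ALLOW
  req#5 t=1ms: ALLOW
  req#6 t=1ms: ALLOW
  req#7 t=1ms: DENY
  req#8 t=1ms: DENY
  req#9 t=19ms: ALLOW
  req#10 t=19ms: ALLOW
  req#11 t=20ms: ALLOW
  req#12 t=20ms: ALLOW
  req#13 t=21ms: ALLOW
  req#14 t=22ms: ALLOW
  req#15 t=22ms: DENY
  req#16 t=23ms: DENY

Answer: AAAAAADDAAAAAADD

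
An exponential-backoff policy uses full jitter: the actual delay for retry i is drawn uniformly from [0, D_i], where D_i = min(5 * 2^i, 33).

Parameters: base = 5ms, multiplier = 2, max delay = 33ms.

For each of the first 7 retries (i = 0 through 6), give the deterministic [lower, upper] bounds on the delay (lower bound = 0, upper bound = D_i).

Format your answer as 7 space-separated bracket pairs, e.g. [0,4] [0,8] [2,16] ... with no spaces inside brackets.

Answer: [0,5] [0,10] [0,20] [0,33] [0,33] [0,33] [0,33]

Derivation:
Computing bounds per retry:
  i=0: D_i=min(5*2^0,33)=5, bounds=[0,5]
  i=1: D_i=min(5*2^1,33)=10, bounds=[0,10]
  i=2: D_i=min(5*2^2,33)=20, bounds=[0,20]
  i=3: D_i=min(5*2^3,33)=33, bounds=[0,33]
  i=4: D_i=min(5*2^4,33)=33, bounds=[0,33]
  i=5: D_i=min(5*2^5,33)=33, bounds=[0,33]
  i=6: D_i=min(5*2^6,33)=33, bounds=[0,33]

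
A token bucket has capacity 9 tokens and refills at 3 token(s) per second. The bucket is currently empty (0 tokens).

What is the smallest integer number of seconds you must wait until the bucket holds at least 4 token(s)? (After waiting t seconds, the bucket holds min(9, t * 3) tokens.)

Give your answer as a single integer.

Answer: 2

Derivation:
Need t * 3 >= 4, so t >= 4/3.
Smallest integer t = ceil(4/3) = 2.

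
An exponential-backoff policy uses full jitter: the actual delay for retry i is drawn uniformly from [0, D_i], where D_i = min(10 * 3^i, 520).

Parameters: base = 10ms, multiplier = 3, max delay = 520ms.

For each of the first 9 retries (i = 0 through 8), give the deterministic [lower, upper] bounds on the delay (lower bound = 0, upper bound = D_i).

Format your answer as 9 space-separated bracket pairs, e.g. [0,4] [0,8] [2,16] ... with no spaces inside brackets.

Computing bounds per retry:
  i=0: D_i=min(10*3^0,520)=10, bounds=[0,10]
  i=1: D_i=min(10*3^1,520)=30, bounds=[0,30]
  i=2: D_i=min(10*3^2,520)=90, bounds=[0,90]
  i=3: D_i=min(10*3^3,520)=270, bounds=[0,270]
  i=4: D_i=min(10*3^4,520)=520, bounds=[0,520]
  i=5: D_i=min(10*3^5,520)=520, bounds=[0,520]
  i=6: D_i=min(10*3^6,520)=520, bounds=[0,520]
  i=7: D_i=min(10*3^7,520)=520, bounds=[0,520]
  i=8: D_i=min(10*3^8,520)=520, bounds=[0,520]

Answer: [0,10] [0,30] [0,90] [0,270] [0,520] [0,520] [0,520] [0,520] [0,520]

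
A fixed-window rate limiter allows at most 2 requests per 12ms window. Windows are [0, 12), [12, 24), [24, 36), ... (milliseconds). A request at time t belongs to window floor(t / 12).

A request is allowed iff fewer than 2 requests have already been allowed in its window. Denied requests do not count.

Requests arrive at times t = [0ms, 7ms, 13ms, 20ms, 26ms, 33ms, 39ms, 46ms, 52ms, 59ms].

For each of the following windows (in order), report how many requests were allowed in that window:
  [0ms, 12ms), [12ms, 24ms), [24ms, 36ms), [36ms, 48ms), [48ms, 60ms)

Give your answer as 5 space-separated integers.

Processing requests:
  req#1 t=0ms (window 0): ALLOW
  req#2 t=7ms (window 0): ALLOW
  req#3 t=13ms (window 1): ALLOW
  req#4 t=20ms (window 1): ALLOW
  req#5 t=26ms (window 2): ALLOW
  req#6 t=33ms (window 2): ALLOW
  req#7 t=39ms (window 3): ALLOW
  req#8 t=46ms (window 3): ALLOW
  req#9 t=52ms (window 4): ALLOW
  req#10 t=59ms (window 4): ALLOW

Allowed counts by window: 2 2 2 2 2

Answer: 2 2 2 2 2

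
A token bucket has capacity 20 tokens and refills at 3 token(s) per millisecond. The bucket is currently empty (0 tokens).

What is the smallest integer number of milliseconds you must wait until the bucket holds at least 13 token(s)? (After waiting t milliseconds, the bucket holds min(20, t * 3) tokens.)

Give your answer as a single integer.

Need t * 3 >= 13, so t >= 13/3.
Smallest integer t = ceil(13/3) = 5.

Answer: 5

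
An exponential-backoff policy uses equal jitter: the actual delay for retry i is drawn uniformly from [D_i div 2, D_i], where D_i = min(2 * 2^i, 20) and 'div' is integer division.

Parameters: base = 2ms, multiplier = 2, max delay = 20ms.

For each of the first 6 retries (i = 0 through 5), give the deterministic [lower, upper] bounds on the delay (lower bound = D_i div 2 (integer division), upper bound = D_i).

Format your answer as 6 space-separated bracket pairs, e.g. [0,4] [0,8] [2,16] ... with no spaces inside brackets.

Computing bounds per retry:
  i=0: D_i=min(2*2^0,20)=2, bounds=[1,2]
  i=1: D_i=min(2*2^1,20)=4, bounds=[2,4]
  i=2: D_i=min(2*2^2,20)=8, bounds=[4,8]
  i=3: D_i=min(2*2^3,20)=16, bounds=[8,16]
  i=4: D_i=min(2*2^4,20)=20, bounds=[10,20]
  i=5: D_i=min(2*2^5,20)=20, bounds=[10,20]

Answer: [1,2] [2,4] [4,8] [8,16] [10,20] [10,20]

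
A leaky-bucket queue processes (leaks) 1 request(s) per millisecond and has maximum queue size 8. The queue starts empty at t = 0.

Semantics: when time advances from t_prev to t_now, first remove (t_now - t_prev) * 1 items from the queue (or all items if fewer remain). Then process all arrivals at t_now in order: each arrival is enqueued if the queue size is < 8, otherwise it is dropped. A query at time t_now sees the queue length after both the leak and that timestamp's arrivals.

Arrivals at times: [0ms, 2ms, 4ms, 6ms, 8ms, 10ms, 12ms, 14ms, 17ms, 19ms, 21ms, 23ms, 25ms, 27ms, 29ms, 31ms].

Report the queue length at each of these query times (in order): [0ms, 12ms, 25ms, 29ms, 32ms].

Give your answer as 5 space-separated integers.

Queue lengths at query times:
  query t=0ms: backlog = 1
  query t=12ms: backlog = 1
  query t=25ms: backlog = 1
  query t=29ms: backlog = 1
  query t=32ms: backlog = 0

Answer: 1 1 1 1 0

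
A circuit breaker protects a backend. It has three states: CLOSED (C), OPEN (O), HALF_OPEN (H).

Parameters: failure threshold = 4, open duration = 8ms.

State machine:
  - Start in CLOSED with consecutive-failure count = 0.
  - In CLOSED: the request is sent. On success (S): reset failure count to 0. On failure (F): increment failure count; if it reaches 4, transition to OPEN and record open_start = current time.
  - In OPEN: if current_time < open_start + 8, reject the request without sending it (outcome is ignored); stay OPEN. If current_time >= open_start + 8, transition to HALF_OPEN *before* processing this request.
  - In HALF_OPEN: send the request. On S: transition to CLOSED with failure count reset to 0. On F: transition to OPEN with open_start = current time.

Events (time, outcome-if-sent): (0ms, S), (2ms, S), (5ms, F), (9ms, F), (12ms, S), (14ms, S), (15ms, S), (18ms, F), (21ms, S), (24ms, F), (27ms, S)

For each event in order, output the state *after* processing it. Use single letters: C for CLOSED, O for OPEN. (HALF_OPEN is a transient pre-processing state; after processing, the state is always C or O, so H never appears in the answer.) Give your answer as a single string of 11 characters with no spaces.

State after each event:
  event#1 t=0ms outcome=S: state=CLOSED
  event#2 t=2ms outcome=S: state=CLOSED
  event#3 t=5ms outcome=F: state=CLOSED
  event#4 t=9ms outcome=F: state=CLOSED
  event#5 t=12ms outcome=S: state=CLOSED
  event#6 t=14ms outcome=S: state=CLOSED
  event#7 t=15ms outcome=S: state=CLOSED
  event#8 t=18ms outcome=F: state=CLOSED
  event#9 t=21ms outcome=S: state=CLOSED
  event#10 t=24ms outcome=F: state=CLOSED
  event#11 t=27ms outcome=S: state=CLOSED

Answer: CCCCCCCCCCC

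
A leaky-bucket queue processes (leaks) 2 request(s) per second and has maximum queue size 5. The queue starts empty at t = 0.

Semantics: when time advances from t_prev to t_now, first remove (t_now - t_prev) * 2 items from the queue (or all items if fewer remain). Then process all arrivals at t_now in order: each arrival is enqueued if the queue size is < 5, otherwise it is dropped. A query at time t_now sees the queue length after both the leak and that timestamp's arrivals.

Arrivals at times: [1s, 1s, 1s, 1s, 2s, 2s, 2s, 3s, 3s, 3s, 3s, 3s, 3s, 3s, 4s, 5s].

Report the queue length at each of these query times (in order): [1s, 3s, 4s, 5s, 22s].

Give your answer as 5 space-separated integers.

Answer: 4 5 4 3 0

Derivation:
Queue lengths at query times:
  query t=1s: backlog = 4
  query t=3s: backlog = 5
  query t=4s: backlog = 4
  query t=5s: backlog = 3
  query t=22s: backlog = 0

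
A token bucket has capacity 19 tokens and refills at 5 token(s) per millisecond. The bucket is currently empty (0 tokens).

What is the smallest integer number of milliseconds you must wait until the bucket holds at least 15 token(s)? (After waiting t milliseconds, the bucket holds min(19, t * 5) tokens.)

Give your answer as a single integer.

Need t * 5 >= 15, so t >= 15/5.
Smallest integer t = ceil(15/5) = 3.

Answer: 3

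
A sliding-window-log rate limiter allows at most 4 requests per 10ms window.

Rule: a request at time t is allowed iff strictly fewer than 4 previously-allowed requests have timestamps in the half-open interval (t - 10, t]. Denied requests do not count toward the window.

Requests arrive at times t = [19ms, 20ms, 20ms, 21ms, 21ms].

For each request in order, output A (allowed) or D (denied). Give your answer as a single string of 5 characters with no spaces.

Answer: AAAAD

Derivation:
Tracking allowed requests in the window:
  req#1 t=19ms: ALLOW
  req#2 t=20ms: ALLOW
  req#3 t=20ms: ALLOW
  req#4 t=21ms: ALLOW
  req#5 t=21ms: DENY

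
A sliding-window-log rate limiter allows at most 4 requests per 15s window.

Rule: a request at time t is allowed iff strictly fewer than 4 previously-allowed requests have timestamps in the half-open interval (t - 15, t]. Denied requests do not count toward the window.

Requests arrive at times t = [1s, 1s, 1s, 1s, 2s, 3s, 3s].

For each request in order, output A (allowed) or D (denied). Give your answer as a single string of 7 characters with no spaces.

Answer: AAAADDD

Derivation:
Tracking allowed requests in the window:
  req#1 t=1s: ALLOW
  req#2 t=1s: ALLOW
  req#3 t=1s: ALLOW
  req#4 t=1s: ALLOW
  req#5 t=2s: DENY
  req#6 t=3s: DENY
  req#7 t=3s: DENY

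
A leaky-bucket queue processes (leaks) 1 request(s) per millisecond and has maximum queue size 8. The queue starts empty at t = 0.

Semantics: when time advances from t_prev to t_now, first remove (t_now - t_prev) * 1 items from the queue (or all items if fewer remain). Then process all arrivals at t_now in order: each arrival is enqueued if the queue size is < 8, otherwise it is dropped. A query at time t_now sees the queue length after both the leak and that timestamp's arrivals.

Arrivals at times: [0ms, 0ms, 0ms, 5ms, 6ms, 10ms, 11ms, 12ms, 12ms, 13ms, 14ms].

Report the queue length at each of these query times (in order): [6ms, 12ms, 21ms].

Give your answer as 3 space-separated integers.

Queue lengths at query times:
  query t=6ms: backlog = 1
  query t=12ms: backlog = 2
  query t=21ms: backlog = 0

Answer: 1 2 0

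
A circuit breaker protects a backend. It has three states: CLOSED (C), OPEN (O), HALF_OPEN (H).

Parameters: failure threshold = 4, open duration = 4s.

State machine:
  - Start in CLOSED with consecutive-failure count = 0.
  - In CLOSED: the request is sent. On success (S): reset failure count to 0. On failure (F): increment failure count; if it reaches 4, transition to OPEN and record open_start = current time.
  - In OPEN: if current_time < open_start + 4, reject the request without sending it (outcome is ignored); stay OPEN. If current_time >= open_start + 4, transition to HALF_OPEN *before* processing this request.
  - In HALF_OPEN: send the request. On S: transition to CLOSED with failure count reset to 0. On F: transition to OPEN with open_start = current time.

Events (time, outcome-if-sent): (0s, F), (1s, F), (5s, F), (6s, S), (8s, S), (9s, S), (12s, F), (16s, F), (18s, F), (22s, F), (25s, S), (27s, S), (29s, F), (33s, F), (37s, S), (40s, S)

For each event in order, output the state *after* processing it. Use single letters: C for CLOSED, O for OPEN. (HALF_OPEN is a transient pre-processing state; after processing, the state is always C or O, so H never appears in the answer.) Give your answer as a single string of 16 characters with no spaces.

State after each event:
  event#1 t=0s outcome=F: state=CLOSED
  event#2 t=1s outcome=F: state=CLOSED
  event#3 t=5s outcome=F: state=CLOSED
  event#4 t=6s outcome=S: state=CLOSED
  event#5 t=8s outcome=S: state=CLOSED
  event#6 t=9s outcome=S: state=CLOSED
  event#7 t=12s outcome=F: state=CLOSED
  event#8 t=16s outcome=F: state=CLOSED
  event#9 t=18s outcome=F: state=CLOSED
  event#10 t=22s outcome=F: state=OPEN
  event#11 t=25s outcome=S: state=OPEN
  event#12 t=27s outcome=S: state=CLOSED
  event#13 t=29s outcome=F: state=CLOSED
  event#14 t=33s outcome=F: state=CLOSED
  event#15 t=37s outcome=S: state=CLOSED
  event#16 t=40s outcome=S: state=CLOSED

Answer: CCCCCCCCCOOCCCCC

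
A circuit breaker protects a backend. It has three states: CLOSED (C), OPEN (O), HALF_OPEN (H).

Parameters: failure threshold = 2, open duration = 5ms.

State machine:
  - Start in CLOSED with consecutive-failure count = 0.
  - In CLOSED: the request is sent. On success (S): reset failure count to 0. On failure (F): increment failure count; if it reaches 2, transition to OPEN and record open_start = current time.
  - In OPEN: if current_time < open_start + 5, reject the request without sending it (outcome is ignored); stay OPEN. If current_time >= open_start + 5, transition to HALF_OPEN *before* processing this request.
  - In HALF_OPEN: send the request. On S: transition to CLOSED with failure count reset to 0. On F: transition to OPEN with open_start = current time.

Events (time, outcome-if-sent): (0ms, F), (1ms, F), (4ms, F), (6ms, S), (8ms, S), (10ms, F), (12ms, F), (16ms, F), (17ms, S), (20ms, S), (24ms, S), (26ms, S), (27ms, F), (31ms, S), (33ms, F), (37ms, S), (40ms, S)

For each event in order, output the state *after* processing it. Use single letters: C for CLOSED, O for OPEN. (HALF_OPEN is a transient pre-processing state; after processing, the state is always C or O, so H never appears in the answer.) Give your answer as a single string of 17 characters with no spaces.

Answer: COOCCCOOCCCCCCCCC

Derivation:
State after each event:
  event#1 t=0ms outcome=F: state=CLOSED
  event#2 t=1ms outcome=F: state=OPEN
  event#3 t=4ms outcome=F: state=OPEN
  event#4 t=6ms outcome=S: state=CLOSED
  event#5 t=8ms outcome=S: state=CLOSED
  event#6 t=10ms outcome=F: state=CLOSED
  event#7 t=12ms outcome=F: state=OPEN
  event#8 t=16ms outcome=F: state=OPEN
  event#9 t=17ms outcome=S: state=CLOSED
  event#10 t=20ms outcome=S: state=CLOSED
  event#11 t=24ms outcome=S: state=CLOSED
  event#12 t=26ms outcome=S: state=CLOSED
  event#13 t=27ms outcome=F: state=CLOSED
  event#14 t=31ms outcome=S: state=CLOSED
  event#15 t=33ms outcome=F: state=CLOSED
  event#16 t=37ms outcome=S: state=CLOSED
  event#17 t=40ms outcome=S: state=CLOSED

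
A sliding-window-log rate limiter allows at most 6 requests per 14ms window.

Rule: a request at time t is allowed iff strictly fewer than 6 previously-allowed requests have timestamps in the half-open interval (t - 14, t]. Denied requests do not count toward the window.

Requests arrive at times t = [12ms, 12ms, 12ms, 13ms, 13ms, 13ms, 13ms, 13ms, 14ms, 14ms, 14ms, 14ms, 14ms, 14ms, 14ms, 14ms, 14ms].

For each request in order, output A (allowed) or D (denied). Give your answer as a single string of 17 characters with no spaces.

Tracking allowed requests in the window:
  req#1 t=12ms: ALLOW
  req#2 t=12ms: ALLOW
  req#3 t=12ms: ALLOW
  req#4 t=13ms: ALLOW
  req#5 t=13ms: ALLOW
  req#6 t=13ms: ALLOW
  req#7 t=13ms: DENY
  req#8 t=13ms: DENY
  req#9 t=14ms: DENY
  req#10 t=14ms: DENY
  req#11 t=14ms: DENY
  req#12 t=14ms: DENY
  req#13 t=14ms: DENY
  req#14 t=14ms: DENY
  req#15 t=14ms: DENY
  req#16 t=14ms: DENY
  req#17 t=14ms: DENY

Answer: AAAAAADDDDDDDDDDD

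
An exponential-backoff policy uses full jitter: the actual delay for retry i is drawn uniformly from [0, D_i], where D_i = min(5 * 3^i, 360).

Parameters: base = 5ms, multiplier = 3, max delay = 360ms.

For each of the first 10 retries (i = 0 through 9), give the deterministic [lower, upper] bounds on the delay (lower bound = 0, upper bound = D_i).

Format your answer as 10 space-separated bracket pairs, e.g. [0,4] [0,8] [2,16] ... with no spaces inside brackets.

Answer: [0,5] [0,15] [0,45] [0,135] [0,360] [0,360] [0,360] [0,360] [0,360] [0,360]

Derivation:
Computing bounds per retry:
  i=0: D_i=min(5*3^0,360)=5, bounds=[0,5]
  i=1: D_i=min(5*3^1,360)=15, bounds=[0,15]
  i=2: D_i=min(5*3^2,360)=45, bounds=[0,45]
  i=3: D_i=min(5*3^3,360)=135, bounds=[0,135]
  i=4: D_i=min(5*3^4,360)=360, bounds=[0,360]
  i=5: D_i=min(5*3^5,360)=360, bounds=[0,360]
  i=6: D_i=min(5*3^6,360)=360, bounds=[0,360]
  i=7: D_i=min(5*3^7,360)=360, bounds=[0,360]
  i=8: D_i=min(5*3^8,360)=360, bounds=[0,360]
  i=9: D_i=min(5*3^9,360)=360, bounds=[0,360]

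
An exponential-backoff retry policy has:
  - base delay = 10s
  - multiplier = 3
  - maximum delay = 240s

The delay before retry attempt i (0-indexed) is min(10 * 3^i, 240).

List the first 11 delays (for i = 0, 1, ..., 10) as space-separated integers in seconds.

Computing each delay:
  i=0: min(10*3^0, 240) = 10
  i=1: min(10*3^1, 240) = 30
  i=2: min(10*3^2, 240) = 90
  i=3: min(10*3^3, 240) = 240
  i=4: min(10*3^4, 240) = 240
  i=5: min(10*3^5, 240) = 240
  i=6: min(10*3^6, 240) = 240
  i=7: min(10*3^7, 240) = 240
  i=8: min(10*3^8, 240) = 240
  i=9: min(10*3^9, 240) = 240
  i=10: min(10*3^10, 240) = 240

Answer: 10 30 90 240 240 240 240 240 240 240 240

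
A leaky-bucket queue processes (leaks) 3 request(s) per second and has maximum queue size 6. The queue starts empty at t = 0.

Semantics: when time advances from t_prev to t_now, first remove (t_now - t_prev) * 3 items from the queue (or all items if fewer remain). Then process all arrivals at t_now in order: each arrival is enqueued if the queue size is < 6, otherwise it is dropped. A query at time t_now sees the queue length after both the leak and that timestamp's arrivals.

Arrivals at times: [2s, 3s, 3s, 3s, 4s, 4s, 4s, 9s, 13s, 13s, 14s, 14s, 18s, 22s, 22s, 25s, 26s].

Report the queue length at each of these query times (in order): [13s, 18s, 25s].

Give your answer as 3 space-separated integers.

Answer: 2 1 1

Derivation:
Queue lengths at query times:
  query t=13s: backlog = 2
  query t=18s: backlog = 1
  query t=25s: backlog = 1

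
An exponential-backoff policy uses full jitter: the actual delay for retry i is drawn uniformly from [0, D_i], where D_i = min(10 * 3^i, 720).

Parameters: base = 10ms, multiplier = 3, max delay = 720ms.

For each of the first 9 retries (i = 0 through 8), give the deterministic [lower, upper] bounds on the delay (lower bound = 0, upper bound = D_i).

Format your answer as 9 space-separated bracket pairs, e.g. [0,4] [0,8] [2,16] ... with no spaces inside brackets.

Answer: [0,10] [0,30] [0,90] [0,270] [0,720] [0,720] [0,720] [0,720] [0,720]

Derivation:
Computing bounds per retry:
  i=0: D_i=min(10*3^0,720)=10, bounds=[0,10]
  i=1: D_i=min(10*3^1,720)=30, bounds=[0,30]
  i=2: D_i=min(10*3^2,720)=90, bounds=[0,90]
  i=3: D_i=min(10*3^3,720)=270, bounds=[0,270]
  i=4: D_i=min(10*3^4,720)=720, bounds=[0,720]
  i=5: D_i=min(10*3^5,720)=720, bounds=[0,720]
  i=6: D_i=min(10*3^6,720)=720, bounds=[0,720]
  i=7: D_i=min(10*3^7,720)=720, bounds=[0,720]
  i=8: D_i=min(10*3^8,720)=720, bounds=[0,720]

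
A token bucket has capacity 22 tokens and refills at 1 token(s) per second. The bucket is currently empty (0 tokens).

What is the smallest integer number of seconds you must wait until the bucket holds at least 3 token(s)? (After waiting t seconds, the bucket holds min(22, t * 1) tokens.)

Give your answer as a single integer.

Answer: 3

Derivation:
Need t * 1 >= 3, so t >= 3/1.
Smallest integer t = ceil(3/1) = 3.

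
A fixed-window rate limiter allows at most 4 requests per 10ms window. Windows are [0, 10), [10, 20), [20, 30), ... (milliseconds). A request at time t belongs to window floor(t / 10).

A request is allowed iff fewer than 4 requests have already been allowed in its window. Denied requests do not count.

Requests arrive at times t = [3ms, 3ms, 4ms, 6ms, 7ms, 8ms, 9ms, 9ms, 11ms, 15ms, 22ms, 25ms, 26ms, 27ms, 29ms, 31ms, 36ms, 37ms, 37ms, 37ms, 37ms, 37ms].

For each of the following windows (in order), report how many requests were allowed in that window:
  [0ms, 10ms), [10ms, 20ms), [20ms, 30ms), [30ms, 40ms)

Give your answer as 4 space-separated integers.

Answer: 4 2 4 4

Derivation:
Processing requests:
  req#1 t=3ms (window 0): ALLOW
  req#2 t=3ms (window 0): ALLOW
  req#3 t=4ms (window 0): ALLOW
  req#4 t=6ms (window 0): ALLOW
  req#5 t=7ms (window 0): DENY
  req#6 t=8ms (window 0): DENY
  req#7 t=9ms (window 0): DENY
  req#8 t=9ms (window 0): DENY
  req#9 t=11ms (window 1): ALLOW
  req#10 t=15ms (window 1): ALLOW
  req#11 t=22ms (window 2): ALLOW
  req#12 t=25ms (window 2): ALLOW
  req#13 t=26ms (window 2): ALLOW
  req#14 t=27ms (window 2): ALLOW
  req#15 t=29ms (window 2): DENY
  req#16 t=31ms (window 3): ALLOW
  req#17 t=36ms (window 3): ALLOW
  req#18 t=37ms (window 3): ALLOW
  req#19 t=37ms (window 3): ALLOW
  req#20 t=37ms (window 3): DENY
  req#21 t=37ms (window 3): DENY
  req#22 t=37ms (window 3): DENY

Allowed counts by window: 4 2 4 4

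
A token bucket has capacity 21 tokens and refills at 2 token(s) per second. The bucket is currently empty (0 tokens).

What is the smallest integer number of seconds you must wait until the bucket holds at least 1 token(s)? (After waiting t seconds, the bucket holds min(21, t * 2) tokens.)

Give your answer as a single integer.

Answer: 1

Derivation:
Need t * 2 >= 1, so t >= 1/2.
Smallest integer t = ceil(1/2) = 1.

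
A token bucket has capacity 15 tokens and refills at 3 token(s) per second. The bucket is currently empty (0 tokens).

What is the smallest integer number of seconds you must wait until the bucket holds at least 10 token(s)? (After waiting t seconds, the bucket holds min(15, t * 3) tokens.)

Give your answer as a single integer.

Need t * 3 >= 10, so t >= 10/3.
Smallest integer t = ceil(10/3) = 4.

Answer: 4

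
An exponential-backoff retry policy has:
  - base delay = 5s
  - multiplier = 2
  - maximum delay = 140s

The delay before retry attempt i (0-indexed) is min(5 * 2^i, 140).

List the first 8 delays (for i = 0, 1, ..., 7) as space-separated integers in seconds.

Computing each delay:
  i=0: min(5*2^0, 140) = 5
  i=1: min(5*2^1, 140) = 10
  i=2: min(5*2^2, 140) = 20
  i=3: min(5*2^3, 140) = 40
  i=4: min(5*2^4, 140) = 80
  i=5: min(5*2^5, 140) = 140
  i=6: min(5*2^6, 140) = 140
  i=7: min(5*2^7, 140) = 140

Answer: 5 10 20 40 80 140 140 140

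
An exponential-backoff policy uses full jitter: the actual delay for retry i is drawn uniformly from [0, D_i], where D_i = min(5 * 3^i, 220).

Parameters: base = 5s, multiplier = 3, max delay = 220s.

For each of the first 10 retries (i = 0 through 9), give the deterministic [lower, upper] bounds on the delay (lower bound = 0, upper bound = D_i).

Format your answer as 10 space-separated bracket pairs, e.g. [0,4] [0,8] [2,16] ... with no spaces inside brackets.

Computing bounds per retry:
  i=0: D_i=min(5*3^0,220)=5, bounds=[0,5]
  i=1: D_i=min(5*3^1,220)=15, bounds=[0,15]
  i=2: D_i=min(5*3^2,220)=45, bounds=[0,45]
  i=3: D_i=min(5*3^3,220)=135, bounds=[0,135]
  i=4: D_i=min(5*3^4,220)=220, bounds=[0,220]
  i=5: D_i=min(5*3^5,220)=220, bounds=[0,220]
  i=6: D_i=min(5*3^6,220)=220, bounds=[0,220]
  i=7: D_i=min(5*3^7,220)=220, bounds=[0,220]
  i=8: D_i=min(5*3^8,220)=220, bounds=[0,220]
  i=9: D_i=min(5*3^9,220)=220, bounds=[0,220]

Answer: [0,5] [0,15] [0,45] [0,135] [0,220] [0,220] [0,220] [0,220] [0,220] [0,220]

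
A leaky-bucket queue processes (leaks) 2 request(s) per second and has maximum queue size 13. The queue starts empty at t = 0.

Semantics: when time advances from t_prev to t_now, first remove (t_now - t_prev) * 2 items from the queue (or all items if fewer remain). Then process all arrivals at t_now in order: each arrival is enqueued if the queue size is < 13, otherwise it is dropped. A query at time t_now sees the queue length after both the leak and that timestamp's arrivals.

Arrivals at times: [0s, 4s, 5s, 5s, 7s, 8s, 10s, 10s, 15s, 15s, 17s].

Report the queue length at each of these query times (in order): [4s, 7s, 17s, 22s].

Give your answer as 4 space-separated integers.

Answer: 1 1 1 0

Derivation:
Queue lengths at query times:
  query t=4s: backlog = 1
  query t=7s: backlog = 1
  query t=17s: backlog = 1
  query t=22s: backlog = 0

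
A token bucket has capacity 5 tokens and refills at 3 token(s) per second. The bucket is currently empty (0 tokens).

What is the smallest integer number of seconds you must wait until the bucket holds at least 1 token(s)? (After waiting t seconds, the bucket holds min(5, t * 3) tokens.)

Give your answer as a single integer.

Need t * 3 >= 1, so t >= 1/3.
Smallest integer t = ceil(1/3) = 1.

Answer: 1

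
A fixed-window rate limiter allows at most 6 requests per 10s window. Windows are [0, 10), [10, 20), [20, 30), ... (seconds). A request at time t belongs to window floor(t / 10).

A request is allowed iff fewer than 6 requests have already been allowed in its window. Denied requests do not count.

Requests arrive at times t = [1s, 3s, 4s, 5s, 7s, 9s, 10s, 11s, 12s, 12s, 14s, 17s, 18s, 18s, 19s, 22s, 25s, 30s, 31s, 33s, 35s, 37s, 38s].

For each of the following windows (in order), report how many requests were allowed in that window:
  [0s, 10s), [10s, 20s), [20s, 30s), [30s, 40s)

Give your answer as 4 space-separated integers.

Processing requests:
  req#1 t=1s (window 0): ALLOW
  req#2 t=3s (window 0): ALLOW
  req#3 t=4s (window 0): ALLOW
  req#4 t=5s (window 0): ALLOW
  req#5 t=7s (window 0): ALLOW
  req#6 t=9s (window 0): ALLOW
  req#7 t=10s (window 1): ALLOW
  req#8 t=11s (window 1): ALLOW
  req#9 t=12s (window 1): ALLOW
  req#10 t=12s (window 1): ALLOW
  req#11 t=14s (window 1): ALLOW
  req#12 t=17s (window 1): ALLOW
  req#13 t=18s (window 1): DENY
  req#14 t=18s (window 1): DENY
  req#15 t=19s (window 1): DENY
  req#16 t=22s (window 2): ALLOW
  req#17 t=25s (window 2): ALLOW
  req#18 t=30s (window 3): ALLOW
  req#19 t=31s (window 3): ALLOW
  req#20 t=33s (window 3): ALLOW
  req#21 t=35s (window 3): ALLOW
  req#22 t=37s (window 3): ALLOW
  req#23 t=38s (window 3): ALLOW

Allowed counts by window: 6 6 2 6

Answer: 6 6 2 6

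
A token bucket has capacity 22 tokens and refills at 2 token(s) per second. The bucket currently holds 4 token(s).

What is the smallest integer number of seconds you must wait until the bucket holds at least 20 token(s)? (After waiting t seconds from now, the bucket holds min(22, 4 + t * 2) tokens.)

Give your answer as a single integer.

Need 4 + t * 2 >= 20, so t >= 16/2.
Smallest integer t = ceil(16/2) = 8.

Answer: 8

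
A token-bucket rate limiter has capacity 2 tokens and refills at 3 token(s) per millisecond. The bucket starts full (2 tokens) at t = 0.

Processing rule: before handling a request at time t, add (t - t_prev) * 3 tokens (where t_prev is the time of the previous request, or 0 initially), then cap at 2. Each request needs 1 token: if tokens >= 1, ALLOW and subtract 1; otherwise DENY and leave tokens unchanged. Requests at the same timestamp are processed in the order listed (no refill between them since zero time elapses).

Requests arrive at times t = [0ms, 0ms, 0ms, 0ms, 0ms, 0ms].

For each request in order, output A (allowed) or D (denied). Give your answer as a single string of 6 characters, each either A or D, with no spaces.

Answer: AADDDD

Derivation:
Simulating step by step:
  req#1 t=0ms: ALLOW
  req#2 t=0ms: ALLOW
  req#3 t=0ms: DENY
  req#4 t=0ms: DENY
  req#5 t=0ms: DENY
  req#6 t=0ms: DENY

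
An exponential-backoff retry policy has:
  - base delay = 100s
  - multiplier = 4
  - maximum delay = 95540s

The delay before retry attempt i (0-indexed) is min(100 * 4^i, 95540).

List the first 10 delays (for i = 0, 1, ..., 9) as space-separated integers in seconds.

Answer: 100 400 1600 6400 25600 95540 95540 95540 95540 95540

Derivation:
Computing each delay:
  i=0: min(100*4^0, 95540) = 100
  i=1: min(100*4^1, 95540) = 400
  i=2: min(100*4^2, 95540) = 1600
  i=3: min(100*4^3, 95540) = 6400
  i=4: min(100*4^4, 95540) = 25600
  i=5: min(100*4^5, 95540) = 95540
  i=6: min(100*4^6, 95540) = 95540
  i=7: min(100*4^7, 95540) = 95540
  i=8: min(100*4^8, 95540) = 95540
  i=9: min(100*4^9, 95540) = 95540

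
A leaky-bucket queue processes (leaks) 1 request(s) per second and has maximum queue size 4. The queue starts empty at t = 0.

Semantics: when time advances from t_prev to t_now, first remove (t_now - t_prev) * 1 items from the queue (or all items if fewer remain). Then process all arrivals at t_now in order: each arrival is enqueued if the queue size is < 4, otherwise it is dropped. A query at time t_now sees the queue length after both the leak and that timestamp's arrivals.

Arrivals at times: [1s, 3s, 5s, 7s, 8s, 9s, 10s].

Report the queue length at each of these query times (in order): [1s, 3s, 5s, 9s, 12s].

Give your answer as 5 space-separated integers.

Answer: 1 1 1 1 0

Derivation:
Queue lengths at query times:
  query t=1s: backlog = 1
  query t=3s: backlog = 1
  query t=5s: backlog = 1
  query t=9s: backlog = 1
  query t=12s: backlog = 0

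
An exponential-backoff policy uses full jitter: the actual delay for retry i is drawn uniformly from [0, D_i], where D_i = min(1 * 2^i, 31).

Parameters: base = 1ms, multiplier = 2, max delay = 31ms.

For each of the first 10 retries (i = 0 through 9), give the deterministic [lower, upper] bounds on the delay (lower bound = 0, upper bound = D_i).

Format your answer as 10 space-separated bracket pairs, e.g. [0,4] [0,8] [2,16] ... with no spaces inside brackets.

Computing bounds per retry:
  i=0: D_i=min(1*2^0,31)=1, bounds=[0,1]
  i=1: D_i=min(1*2^1,31)=2, bounds=[0,2]
  i=2: D_i=min(1*2^2,31)=4, bounds=[0,4]
  i=3: D_i=min(1*2^3,31)=8, bounds=[0,8]
  i=4: D_i=min(1*2^4,31)=16, bounds=[0,16]
  i=5: D_i=min(1*2^5,31)=31, bounds=[0,31]
  i=6: D_i=min(1*2^6,31)=31, bounds=[0,31]
  i=7: D_i=min(1*2^7,31)=31, bounds=[0,31]
  i=8: D_i=min(1*2^8,31)=31, bounds=[0,31]
  i=9: D_i=min(1*2^9,31)=31, bounds=[0,31]

Answer: [0,1] [0,2] [0,4] [0,8] [0,16] [0,31] [0,31] [0,31] [0,31] [0,31]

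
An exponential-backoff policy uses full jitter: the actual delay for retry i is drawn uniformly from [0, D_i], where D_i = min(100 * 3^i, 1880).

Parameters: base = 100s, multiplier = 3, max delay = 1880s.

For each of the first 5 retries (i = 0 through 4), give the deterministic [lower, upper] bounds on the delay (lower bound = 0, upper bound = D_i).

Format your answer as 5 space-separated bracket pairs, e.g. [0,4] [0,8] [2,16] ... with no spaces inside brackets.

Computing bounds per retry:
  i=0: D_i=min(100*3^0,1880)=100, bounds=[0,100]
  i=1: D_i=min(100*3^1,1880)=300, bounds=[0,300]
  i=2: D_i=min(100*3^2,1880)=900, bounds=[0,900]
  i=3: D_i=min(100*3^3,1880)=1880, bounds=[0,1880]
  i=4: D_i=min(100*3^4,1880)=1880, bounds=[0,1880]

Answer: [0,100] [0,300] [0,900] [0,1880] [0,1880]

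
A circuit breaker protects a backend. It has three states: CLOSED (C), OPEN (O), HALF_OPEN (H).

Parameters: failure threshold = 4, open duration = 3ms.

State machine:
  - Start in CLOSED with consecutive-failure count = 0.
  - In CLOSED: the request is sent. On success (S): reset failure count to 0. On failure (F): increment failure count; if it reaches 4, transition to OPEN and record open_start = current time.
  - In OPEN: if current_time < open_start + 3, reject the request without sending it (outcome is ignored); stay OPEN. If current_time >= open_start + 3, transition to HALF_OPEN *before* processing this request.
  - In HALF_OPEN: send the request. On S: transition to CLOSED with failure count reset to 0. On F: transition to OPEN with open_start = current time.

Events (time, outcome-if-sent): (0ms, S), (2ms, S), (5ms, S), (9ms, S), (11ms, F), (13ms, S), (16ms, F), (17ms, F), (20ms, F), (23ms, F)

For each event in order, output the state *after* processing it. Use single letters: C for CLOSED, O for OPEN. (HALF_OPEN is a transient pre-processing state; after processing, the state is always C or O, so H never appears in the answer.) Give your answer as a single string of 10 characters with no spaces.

Answer: CCCCCCCCCO

Derivation:
State after each event:
  event#1 t=0ms outcome=S: state=CLOSED
  event#2 t=2ms outcome=S: state=CLOSED
  event#3 t=5ms outcome=S: state=CLOSED
  event#4 t=9ms outcome=S: state=CLOSED
  event#5 t=11ms outcome=F: state=CLOSED
  event#6 t=13ms outcome=S: state=CLOSED
  event#7 t=16ms outcome=F: state=CLOSED
  event#8 t=17ms outcome=F: state=CLOSED
  event#9 t=20ms outcome=F: state=CLOSED
  event#10 t=23ms outcome=F: state=OPEN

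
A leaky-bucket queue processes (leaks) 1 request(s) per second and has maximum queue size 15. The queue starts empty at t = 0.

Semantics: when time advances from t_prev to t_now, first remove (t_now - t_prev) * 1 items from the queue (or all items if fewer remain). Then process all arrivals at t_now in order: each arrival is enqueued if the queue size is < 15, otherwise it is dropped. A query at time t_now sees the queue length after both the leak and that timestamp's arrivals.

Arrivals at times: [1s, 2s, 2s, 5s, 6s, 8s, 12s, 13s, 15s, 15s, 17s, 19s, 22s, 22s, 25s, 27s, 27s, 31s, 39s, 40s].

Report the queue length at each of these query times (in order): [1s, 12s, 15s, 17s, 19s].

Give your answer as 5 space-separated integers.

Queue lengths at query times:
  query t=1s: backlog = 1
  query t=12s: backlog = 1
  query t=15s: backlog = 2
  query t=17s: backlog = 1
  query t=19s: backlog = 1

Answer: 1 1 2 1 1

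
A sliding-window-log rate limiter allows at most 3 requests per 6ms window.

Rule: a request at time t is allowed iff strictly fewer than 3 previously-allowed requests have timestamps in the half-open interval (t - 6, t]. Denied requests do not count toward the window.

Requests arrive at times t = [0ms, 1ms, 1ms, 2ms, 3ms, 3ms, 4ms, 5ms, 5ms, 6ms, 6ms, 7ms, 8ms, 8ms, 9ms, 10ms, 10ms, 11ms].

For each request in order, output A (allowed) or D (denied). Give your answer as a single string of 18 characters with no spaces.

Answer: AAADDDDDDADAADDDDD

Derivation:
Tracking allowed requests in the window:
  req#1 t=0ms: ALLOW
  req#2 t=1ms: ALLOW
  req#3 t=1ms: ALLOW
  req#4 t=2ms: DENY
  req#5 t=3ms: DENY
  req#6 t=3ms: DENY
  req#7 t=4ms: DENY
  req#8 t=5ms: DENY
  req#9 t=5ms: DENY
  req#10 t=6ms: ALLOW
  req#11 t=6ms: DENY
  req#12 t=7ms: ALLOW
  req#13 t=8ms: ALLOW
  req#14 t=8ms: DENY
  req#15 t=9ms: DENY
  req#16 t=10ms: DENY
  req#17 t=10ms: DENY
  req#18 t=11ms: DENY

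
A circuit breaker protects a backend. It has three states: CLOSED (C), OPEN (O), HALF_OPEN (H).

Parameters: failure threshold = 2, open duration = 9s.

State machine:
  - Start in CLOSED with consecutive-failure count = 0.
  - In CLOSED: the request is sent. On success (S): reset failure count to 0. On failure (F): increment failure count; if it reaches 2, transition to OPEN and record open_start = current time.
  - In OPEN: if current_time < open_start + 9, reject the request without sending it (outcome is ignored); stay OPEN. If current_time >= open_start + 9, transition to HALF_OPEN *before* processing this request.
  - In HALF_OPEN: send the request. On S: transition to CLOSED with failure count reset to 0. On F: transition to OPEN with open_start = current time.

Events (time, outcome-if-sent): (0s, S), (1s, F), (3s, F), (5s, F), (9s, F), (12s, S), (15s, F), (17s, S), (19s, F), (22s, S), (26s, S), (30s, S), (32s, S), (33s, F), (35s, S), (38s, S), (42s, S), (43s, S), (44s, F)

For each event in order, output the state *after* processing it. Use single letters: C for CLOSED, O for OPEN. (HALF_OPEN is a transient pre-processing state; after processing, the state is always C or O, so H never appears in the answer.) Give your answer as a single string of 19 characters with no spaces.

Answer: CCOOOCCCCCCCCCCCCCC

Derivation:
State after each event:
  event#1 t=0s outcome=S: state=CLOSED
  event#2 t=1s outcome=F: state=CLOSED
  event#3 t=3s outcome=F: state=OPEN
  event#4 t=5s outcome=F: state=OPEN
  event#5 t=9s outcome=F: state=OPEN
  event#6 t=12s outcome=S: state=CLOSED
  event#7 t=15s outcome=F: state=CLOSED
  event#8 t=17s outcome=S: state=CLOSED
  event#9 t=19s outcome=F: state=CLOSED
  event#10 t=22s outcome=S: state=CLOSED
  event#11 t=26s outcome=S: state=CLOSED
  event#12 t=30s outcome=S: state=CLOSED
  event#13 t=32s outcome=S: state=CLOSED
  event#14 t=33s outcome=F: state=CLOSED
  event#15 t=35s outcome=S: state=CLOSED
  event#16 t=38s outcome=S: state=CLOSED
  event#17 t=42s outcome=S: state=CLOSED
  event#18 t=43s outcome=S: state=CLOSED
  event#19 t=44s outcome=F: state=CLOSED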